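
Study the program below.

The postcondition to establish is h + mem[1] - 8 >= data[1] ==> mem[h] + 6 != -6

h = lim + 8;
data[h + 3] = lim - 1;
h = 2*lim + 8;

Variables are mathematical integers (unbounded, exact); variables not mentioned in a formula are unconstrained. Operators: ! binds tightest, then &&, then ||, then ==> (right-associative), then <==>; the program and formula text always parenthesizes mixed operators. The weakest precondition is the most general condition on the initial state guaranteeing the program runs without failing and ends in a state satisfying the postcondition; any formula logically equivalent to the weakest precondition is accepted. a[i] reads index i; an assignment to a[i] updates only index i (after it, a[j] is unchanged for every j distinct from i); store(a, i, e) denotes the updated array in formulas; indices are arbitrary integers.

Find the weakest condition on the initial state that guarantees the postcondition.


Working backward. After the program, the postcondition h + mem[1] - 8 >= data[1] ==> mem[h] + 6 != -6 must hold; in canonical form it is mem[1] + h >= data[1] + 8 ==> mem[h] != -12.
Before h := 2*lim + 8: mem[1] + 2*lim >= data[1] ==> mem[2*lim + 8] != -12
Before data[h + 3] := lim - 1: mem[1] + 2*lim >= store(data, h + 3, lim - 1)[1] ==> mem[2*lim + 8] != -12
Before h := lim + 8: mem[1] + 2*lim >= store(data, lim + 11, lim - 1)[1] ==> mem[2*lim + 8] != -12
Answer: WP = mem[1] + 2*lim >= store(data, lim + 11, lim - 1)[1] ==> mem[2*lim + 8] != -12


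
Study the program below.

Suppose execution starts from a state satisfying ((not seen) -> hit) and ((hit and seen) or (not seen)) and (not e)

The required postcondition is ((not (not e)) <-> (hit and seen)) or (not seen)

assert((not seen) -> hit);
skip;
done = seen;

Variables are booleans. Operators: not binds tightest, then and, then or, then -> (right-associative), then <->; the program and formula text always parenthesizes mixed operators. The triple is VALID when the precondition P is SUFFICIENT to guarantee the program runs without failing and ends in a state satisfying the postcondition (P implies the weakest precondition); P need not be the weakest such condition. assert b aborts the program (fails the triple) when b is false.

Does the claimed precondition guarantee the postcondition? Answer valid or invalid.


Working backward. After the program, the postcondition ((not (not e)) <-> (hit and seen)) or (not seen) must hold; in canonical form it is (e <-> (hit and seen)) or (not seen).
Before done := seen: (e <-> (hit and seen)) or (not seen)
Before skip: (e <-> (hit and seen)) or (not seen)
Before assert (not seen) -> hit: ((not seen) -> hit) and ((e <-> (hit and seen)) or (not seen))
The weakest precondition is ((not seen) -> hit) and ((e <-> (hit and seen)) or (not seen)).
Check whether ((not seen) -> hit) and ((hit and seen) or (not seen)) and (not e) implies it.
Countermodel: at the initial state e = false, hit = true, seen = true, the precondition holds but the weakest precondition fails.
Answer: invalid


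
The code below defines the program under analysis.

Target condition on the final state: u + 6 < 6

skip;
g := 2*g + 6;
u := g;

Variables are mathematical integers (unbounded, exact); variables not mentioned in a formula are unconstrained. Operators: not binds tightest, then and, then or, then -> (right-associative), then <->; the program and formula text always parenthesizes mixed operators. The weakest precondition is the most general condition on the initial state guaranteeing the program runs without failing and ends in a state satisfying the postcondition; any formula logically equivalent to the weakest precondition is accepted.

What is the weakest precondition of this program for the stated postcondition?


Working backward. After the program, the postcondition u + 6 < 6 must hold; in canonical form it is u < 0.
Before u := g: g < 0
Before g := 2*g + 6: 2*g < -6
Before skip: 2*g < -6
Answer: WP = 2*g < -6


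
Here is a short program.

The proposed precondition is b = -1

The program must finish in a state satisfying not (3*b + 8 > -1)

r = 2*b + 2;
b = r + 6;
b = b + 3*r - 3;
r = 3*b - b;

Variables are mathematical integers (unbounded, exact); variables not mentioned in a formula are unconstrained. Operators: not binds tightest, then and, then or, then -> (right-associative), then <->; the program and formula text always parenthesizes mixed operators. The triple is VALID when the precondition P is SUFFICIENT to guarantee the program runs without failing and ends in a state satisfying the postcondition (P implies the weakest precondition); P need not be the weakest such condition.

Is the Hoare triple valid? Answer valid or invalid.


Working backward. After the program, the postcondition not (3*b + 8 > -1) must hold; in canonical form it is not (3*b > -9).
Before r := 3*b - b: not (3*b > -9)
Before b := b + 3*r - 3: not (3*b + 9*r > 0)
Before b := r + 6: not (12*r > -18)
Before r := 2*b + 2: not (24*b > -42)
The weakest precondition is not (24*b > -42).
Check whether b = -1 implies it.
Countermodel: at the initial state b = -1, the precondition holds but the weakest precondition fails.
Answer: invalid


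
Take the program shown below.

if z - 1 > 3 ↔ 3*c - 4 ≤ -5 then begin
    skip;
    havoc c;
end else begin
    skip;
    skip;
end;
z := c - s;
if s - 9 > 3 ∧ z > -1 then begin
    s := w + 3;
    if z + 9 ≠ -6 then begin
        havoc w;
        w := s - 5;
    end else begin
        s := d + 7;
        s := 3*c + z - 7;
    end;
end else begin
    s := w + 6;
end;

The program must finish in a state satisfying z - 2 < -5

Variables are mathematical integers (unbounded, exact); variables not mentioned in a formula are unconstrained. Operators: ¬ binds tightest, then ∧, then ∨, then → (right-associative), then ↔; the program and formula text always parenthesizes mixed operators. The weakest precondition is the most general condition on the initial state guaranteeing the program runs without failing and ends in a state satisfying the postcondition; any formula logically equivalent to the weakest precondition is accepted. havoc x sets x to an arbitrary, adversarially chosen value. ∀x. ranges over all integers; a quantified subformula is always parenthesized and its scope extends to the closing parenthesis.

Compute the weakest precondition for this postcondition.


Working backward. After the program, the postcondition z - 2 < -5 must hold; in canonical form it is z < -3.
Then branch requires (z ≠ -15 → z < -3) ∧ ((¬(z ≠ -15)) → z < -3); else branch requires z < -3.
Before the if: ((s > 12 ∧ z > -1) → ((z ≠ -15 → z < -3) ∧ ((¬(z ≠ -15)) → z < -3))) ∧ ((¬(s > 12 ∧ z > -1)) → z < -3)
Before z := c - s: ((s > 12 ∧ c > s - 1) → ((c ≠ s - 15 → c < s - 3) ∧ ((¬(c ≠ s - 15)) → c < s - 3))) ∧ ((¬(s > 12 ∧ c > s - 1)) → c < s - 3)
Then branch requires ∀c_1. (((s > 12 ∧ c_1 > s - 1) → ((c_1 ≠ s - 15 → c_1 < s - 3) ∧ ((¬(c_1 ≠ s - 15)) → c_1 < s - 3))) ∧ ((¬(s > 12 ∧ c_1 > s - 1)) → c_1 < s - 3)); else branch requires ((s > 12 ∧ c > s - 1) → ((c ≠ s - 15 → c < s - 3) ∧ ((¬(c ≠ s - 15)) → c < s - 3))) ∧ ((¬(s > 12 ∧ c > s - 1)) → c < s - 3).
Before the if: ((z > 4 ↔ 3*c ≤ -1) → (∀c_1. (((s > 12 ∧ c_1 > s - 1) → ((c_1 ≠ s - 15 → c_1 < s - 3) ∧ ((¬(c_1 ≠ s - 15)) → c_1 < s - 3))) ∧ ((¬(s > 12 ∧ c_1 > s - 1)) → c_1 < s - 3)))) ∧ ((¬(z > 4 ↔ 3*c ≤ -1)) → (((s > 12 ∧ c > s - 1) → ((c ≠ s - 15 → c < s - 3) ∧ ((¬(c ≠ s - 15)) → c < s - 3))) ∧ ((¬(s > 12 ∧ c > s - 1)) → c < s - 3)))
Answer: WP = ((z > 4 ↔ 3*c ≤ -1) → (∀c_1. (((s > 12 ∧ c_1 > s - 1) → ((c_1 ≠ s - 15 → c_1 < s - 3) ∧ ((¬(c_1 ≠ s - 15)) → c_1 < s - 3))) ∧ ((¬(s > 12 ∧ c_1 > s - 1)) → c_1 < s - 3)))) ∧ ((¬(z > 4 ↔ 3*c ≤ -1)) → (((s > 12 ∧ c > s - 1) → ((c ≠ s - 15 → c < s - 3) ∧ ((¬(c ≠ s - 15)) → c < s - 3))) ∧ ((¬(s > 12 ∧ c > s - 1)) → c < s - 3)))


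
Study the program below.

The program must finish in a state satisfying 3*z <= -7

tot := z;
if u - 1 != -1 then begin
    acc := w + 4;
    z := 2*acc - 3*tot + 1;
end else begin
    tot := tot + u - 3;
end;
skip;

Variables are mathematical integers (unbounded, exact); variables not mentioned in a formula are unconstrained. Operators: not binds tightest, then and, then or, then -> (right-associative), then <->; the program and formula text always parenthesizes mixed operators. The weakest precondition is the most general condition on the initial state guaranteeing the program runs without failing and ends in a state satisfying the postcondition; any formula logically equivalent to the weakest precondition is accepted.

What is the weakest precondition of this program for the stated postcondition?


Working backward. After the program, 3*z <= -7 must hold.
Before skip: 3*z <= -7
Then branch requires 6*w <= 9*tot - 34; else branch requires 3*z <= -7.
Before the if: (u != 0 -> 6*w <= 9*tot - 34) and ((not (u != 0)) -> 3*z <= -7)
Before tot := z: (u != 0 -> 6*w <= 9*z - 34) and ((not (u != 0)) -> 3*z <= -7)
Answer: WP = (u != 0 -> 6*w <= 9*z - 34) and ((not (u != 0)) -> 3*z <= -7)


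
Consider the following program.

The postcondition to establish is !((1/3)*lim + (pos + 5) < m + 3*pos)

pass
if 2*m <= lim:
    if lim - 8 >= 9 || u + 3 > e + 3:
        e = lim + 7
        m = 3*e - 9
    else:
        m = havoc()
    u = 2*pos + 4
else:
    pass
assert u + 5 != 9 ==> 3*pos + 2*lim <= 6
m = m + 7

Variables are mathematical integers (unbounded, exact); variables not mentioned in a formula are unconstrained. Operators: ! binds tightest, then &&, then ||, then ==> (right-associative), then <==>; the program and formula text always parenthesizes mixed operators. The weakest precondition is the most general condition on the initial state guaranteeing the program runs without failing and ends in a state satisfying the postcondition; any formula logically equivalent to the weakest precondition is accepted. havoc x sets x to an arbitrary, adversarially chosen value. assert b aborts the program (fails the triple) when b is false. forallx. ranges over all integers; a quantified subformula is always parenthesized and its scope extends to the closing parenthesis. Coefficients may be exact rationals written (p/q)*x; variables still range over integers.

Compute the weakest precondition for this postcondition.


Working backward. After the program, the postcondition !((1/3)*lim + (pos + 5) < m + 3*pos) must hold; in canonical form it is !((1/3)*lim < m + 2*pos - 5).
Before m := m + 7: !((1/3)*lim < m + 2*pos + 2)
Before assert u + 5 != 9 ==> 3*pos + 2*lim <= 6: (u != 4 ==> 2*lim + 3*pos <= 6) && (!((1/3)*lim < m + 2*pos + 2))
Then branch requires ((lim >= 17 || u > e) ==> ((2*pos != 0 ==> 2*lim + 3*pos <= 6) && (!((8/3)*lim + 2*pos > -14)))) && ((!(lim >= 17 || u > e)) ==> (forall m_1. ((2*pos != 0 ==> 2*lim + 3*pos <= 6) && (!((1/3)*lim < m_1 + 2*pos + 2))))); else branch requires (u != 4 ==> 2*lim + 3*pos <= 6) && (!((1/3)*lim < m + 2*pos + 2)).
Before the if: (2*m <= lim ==> (((lim >= 17 || u > e) ==> ((2*pos != 0 ==> 2*lim + 3*pos <= 6) && (!((8/3)*lim + 2*pos > -14)))) && ((!(lim >= 17 || u > e)) ==> (forall m_1. ((2*pos != 0 ==> 2*lim + 3*pos <= 6) && (!((1/3)*lim < m_1 + 2*pos + 2))))))) && ((!(2*m <= lim)) ==> ((u != 4 ==> 2*lim + 3*pos <= 6) && (!((1/3)*lim < m + 2*pos + 2))))
Before skip: (2*m <= lim ==> (((lim >= 17 || u > e) ==> ((2*pos != 0 ==> 2*lim + 3*pos <= 6) && (!((8/3)*lim + 2*pos > -14)))) && ((!(lim >= 17 || u > e)) ==> (forall m_1. ((2*pos != 0 ==> 2*lim + 3*pos <= 6) && (!((1/3)*lim < m_1 + 2*pos + 2))))))) && ((!(2*m <= lim)) ==> ((u != 4 ==> 2*lim + 3*pos <= 6) && (!((1/3)*lim < m + 2*pos + 2))))
Answer: WP = (2*m <= lim ==> (((lim >= 17 || u > e) ==> ((2*pos != 0 ==> 2*lim + 3*pos <= 6) && (!((8/3)*lim + 2*pos > -14)))) && ((!(lim >= 17 || u > e)) ==> (forall m_1. ((2*pos != 0 ==> 2*lim + 3*pos <= 6) && (!((1/3)*lim < m_1 + 2*pos + 2))))))) && ((!(2*m <= lim)) ==> ((u != 4 ==> 2*lim + 3*pos <= 6) && (!((1/3)*lim < m + 2*pos + 2))))


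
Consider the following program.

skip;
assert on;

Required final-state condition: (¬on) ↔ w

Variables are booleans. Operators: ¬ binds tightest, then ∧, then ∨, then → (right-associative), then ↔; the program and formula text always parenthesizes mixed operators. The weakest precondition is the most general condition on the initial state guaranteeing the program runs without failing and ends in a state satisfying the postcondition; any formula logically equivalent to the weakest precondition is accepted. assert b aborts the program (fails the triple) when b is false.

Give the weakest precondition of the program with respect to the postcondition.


Working backward. After the program, (¬on) ↔ w must hold.
Before assert on: on ∧ ((¬on) ↔ w)
Before skip: on ∧ ((¬on) ↔ w)
Answer: WP = on ∧ ((¬on) ↔ w)


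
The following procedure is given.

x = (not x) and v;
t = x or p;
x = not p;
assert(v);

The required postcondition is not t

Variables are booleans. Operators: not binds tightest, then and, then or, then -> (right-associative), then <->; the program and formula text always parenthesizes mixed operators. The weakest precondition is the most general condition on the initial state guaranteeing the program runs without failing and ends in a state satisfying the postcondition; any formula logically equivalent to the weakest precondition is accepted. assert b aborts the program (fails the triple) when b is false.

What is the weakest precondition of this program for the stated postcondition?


Working backward. After the program, not t must hold.
Before assert v: v and (not t)
Before x := not p: v and (not t)
Before t := x or p: v and (not (x or p))
Before x := (not x) and v: v and (not (((not x) and v) or p))
Answer: WP = v and (not (((not x) and v) or p))


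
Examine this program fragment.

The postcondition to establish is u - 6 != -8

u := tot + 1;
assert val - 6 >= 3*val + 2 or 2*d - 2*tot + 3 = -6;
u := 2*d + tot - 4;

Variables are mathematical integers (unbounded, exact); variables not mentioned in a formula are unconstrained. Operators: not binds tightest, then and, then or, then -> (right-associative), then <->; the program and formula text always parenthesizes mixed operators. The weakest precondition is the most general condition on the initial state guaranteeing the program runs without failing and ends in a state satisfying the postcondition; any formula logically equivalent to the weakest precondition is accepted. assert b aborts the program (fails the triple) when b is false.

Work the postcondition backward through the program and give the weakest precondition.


Working backward. After the program, the postcondition u - 6 != -8 must hold; in canonical form it is u != -2.
Before u := 2*d + tot - 4: 2*d + tot != 2
Before assert val - 6 >= 3*val + 2 or 2*d - 2*tot + 3 = -6: (2*val <= -8 or 2*d = 2*tot - 9) and 2*d + tot != 2
Before u := tot + 1: (2*val <= -8 or 2*d = 2*tot - 9) and 2*d + tot != 2
Answer: WP = (2*val <= -8 or 2*d = 2*tot - 9) and 2*d + tot != 2


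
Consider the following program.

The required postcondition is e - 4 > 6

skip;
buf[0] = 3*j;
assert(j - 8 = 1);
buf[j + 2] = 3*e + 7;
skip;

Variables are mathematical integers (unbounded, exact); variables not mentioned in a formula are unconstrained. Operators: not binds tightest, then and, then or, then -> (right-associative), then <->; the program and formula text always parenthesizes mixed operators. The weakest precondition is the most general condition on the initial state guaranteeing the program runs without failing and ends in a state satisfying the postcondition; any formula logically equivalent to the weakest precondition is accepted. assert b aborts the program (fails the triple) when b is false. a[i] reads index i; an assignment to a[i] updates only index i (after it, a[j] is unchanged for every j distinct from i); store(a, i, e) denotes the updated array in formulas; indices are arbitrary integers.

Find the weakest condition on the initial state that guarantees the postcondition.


Working backward. After the program, the postcondition e - 4 > 6 must hold; in canonical form it is e > 10.
Before skip: e > 10
Before buf[j + 2] := 3*e + 7: e > 10
Before assert j - 8 = 1: j = 9 and e > 10
Before buf[0] := 3*j: j = 9 and e > 10
Before skip: j = 9 and e > 10
Answer: WP = j = 9 and e > 10


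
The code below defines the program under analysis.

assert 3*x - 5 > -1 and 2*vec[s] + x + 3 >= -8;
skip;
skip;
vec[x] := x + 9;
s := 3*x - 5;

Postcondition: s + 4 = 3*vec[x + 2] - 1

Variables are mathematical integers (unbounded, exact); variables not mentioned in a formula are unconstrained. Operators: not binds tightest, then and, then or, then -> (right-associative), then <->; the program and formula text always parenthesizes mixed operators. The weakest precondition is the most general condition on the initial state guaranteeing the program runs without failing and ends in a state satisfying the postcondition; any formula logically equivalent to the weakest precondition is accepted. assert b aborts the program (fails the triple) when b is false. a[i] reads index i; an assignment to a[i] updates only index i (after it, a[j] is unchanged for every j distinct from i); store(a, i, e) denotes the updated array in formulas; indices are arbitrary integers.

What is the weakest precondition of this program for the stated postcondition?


Working backward. After the program, the postcondition s + 4 = 3*vec[x + 2] - 1 must hold; in canonical form it is s = 3*vec[x + 2] - 5.
Before s := 3*x - 5: 3*x = 3*vec[x + 2]
Before vec[x] := x + 9: 3*x = 3*store(vec, x, x + 9)[x + 2]
Before skip: 3*x = 3*store(vec, x, x + 9)[x + 2]
Before skip: 3*x = 3*store(vec, x, x + 9)[x + 2]
Before assert 3*x - 5 > -1 and 2*vec[s] + x + 3 >= -8: 3*x > 4 and 2*vec[s] + x >= -11 and 3*x = 3*store(vec, x, x + 9)[x + 2]
Answer: WP = 3*x > 4 and 2*vec[s] + x >= -11 and 3*x = 3*store(vec, x, x + 9)[x + 2]


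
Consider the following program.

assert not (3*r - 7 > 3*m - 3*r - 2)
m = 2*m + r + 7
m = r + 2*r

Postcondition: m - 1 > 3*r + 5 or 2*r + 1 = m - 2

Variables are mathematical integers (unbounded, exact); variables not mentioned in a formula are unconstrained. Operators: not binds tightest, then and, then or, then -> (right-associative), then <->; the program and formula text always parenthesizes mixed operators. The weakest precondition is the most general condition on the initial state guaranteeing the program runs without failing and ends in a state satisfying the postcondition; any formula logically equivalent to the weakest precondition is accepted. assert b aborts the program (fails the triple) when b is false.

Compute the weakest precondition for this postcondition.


Working backward. After the program, the postcondition m - 1 > 3*r + 5 or 2*r + 1 = m - 2 must hold; in canonical form it is m > 3*r + 6 or 2*r = m - 3.
Before m := r + 2*r: r = 3
Before m := 2*m + r + 7: r = 3
Before assert not (3*r - 7 > 3*m - 3*r - 2): (not (6*r > 3*m + 5)) and r = 3
Answer: WP = (not (6*r > 3*m + 5)) and r = 3


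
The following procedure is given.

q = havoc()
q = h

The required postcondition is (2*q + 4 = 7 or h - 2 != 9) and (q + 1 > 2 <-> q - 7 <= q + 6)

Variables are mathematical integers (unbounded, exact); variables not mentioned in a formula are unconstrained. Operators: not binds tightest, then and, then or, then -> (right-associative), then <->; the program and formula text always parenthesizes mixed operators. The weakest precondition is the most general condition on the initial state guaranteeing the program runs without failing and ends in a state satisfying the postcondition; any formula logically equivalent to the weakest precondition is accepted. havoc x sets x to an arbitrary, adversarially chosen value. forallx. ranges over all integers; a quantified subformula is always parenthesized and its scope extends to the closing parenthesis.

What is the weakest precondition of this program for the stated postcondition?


Working backward. After the program, the postcondition (2*q + 4 = 7 or h - 2 != 9) and (q + 1 > 2 <-> q - 7 <= q + 6) must hold; in canonical form it is (2*q = 3 or h != 11) and q > 1.
Before q := h: (2*h = 3 or h != 11) and h > 1
Before havoc q: (2*h = 3 or h != 11) and h > 1
Answer: WP = (2*h = 3 or h != 11) and h > 1


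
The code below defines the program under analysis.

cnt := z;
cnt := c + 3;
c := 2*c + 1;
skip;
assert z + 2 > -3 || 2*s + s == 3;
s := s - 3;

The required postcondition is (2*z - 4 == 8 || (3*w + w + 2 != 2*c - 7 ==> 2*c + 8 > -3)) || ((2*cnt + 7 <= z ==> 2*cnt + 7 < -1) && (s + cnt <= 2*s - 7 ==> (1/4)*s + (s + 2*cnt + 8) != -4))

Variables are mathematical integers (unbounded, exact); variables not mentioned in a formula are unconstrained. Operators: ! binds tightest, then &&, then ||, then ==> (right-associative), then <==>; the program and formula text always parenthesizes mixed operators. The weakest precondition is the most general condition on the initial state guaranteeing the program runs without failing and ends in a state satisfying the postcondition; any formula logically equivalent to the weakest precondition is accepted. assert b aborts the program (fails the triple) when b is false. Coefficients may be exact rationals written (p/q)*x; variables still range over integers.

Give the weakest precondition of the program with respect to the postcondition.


Working backward. After the program, the postcondition (2*z - 4 == 8 || (3*w + w + 2 != 2*c - 7 ==> 2*c + 8 > -3)) || ((2*cnt + 7 <= z ==> 2*cnt + 7 < -1) && (s + cnt <= 2*s - 7 ==> (1/4)*s + (s + 2*cnt + 8) != -4)) must hold; in canonical form it is 2*z == 12 || (4*w != 2*c - 9 ==> 2*c > -11) || ((2*cnt <= z - 7 ==> 2*cnt < -8) && (cnt <= s - 7 ==> 2*cnt + (5/4)*s != -12)).
Before s := s - 3: 2*z == 12 || (4*w != 2*c - 9 ==> 2*c > -11) || ((2*cnt <= z - 7 ==> 2*cnt < -8) && (cnt <= s - 10 ==> 2*cnt + (5/4)*s != -33/4))
Before assert z + 2 > -3 || 2*s + s == 3: (z > -5 || 3*s == 3) && (2*z == 12 || (4*w != 2*c - 9 ==> 2*c > -11) || ((2*cnt <= z - 7 ==> 2*cnt < -8) && (cnt <= s - 10 ==> 2*cnt + (5/4)*s != -33/4)))
Before skip: (z > -5 || 3*s == 3) && (2*z == 12 || (4*w != 2*c - 9 ==> 2*c > -11) || ((2*cnt <= z - 7 ==> 2*cnt < -8) && (cnt <= s - 10 ==> 2*cnt + (5/4)*s != -33/4)))
Before c := 2*c + 1: (z > -5 || 3*s == 3) && (2*z == 12 || (4*w != 4*c - 7 ==> 4*c > -13) || ((2*cnt <= z - 7 ==> 2*cnt < -8) && (cnt <= s - 10 ==> 2*cnt + (5/4)*s != -33/4)))
Before cnt := c + 3: (z > -5 || 3*s == 3) && (2*z == 12 || (4*w != 4*c - 7 ==> 4*c > -13) || ((2*c <= z - 13 ==> 2*c < -14) && (c <= s - 13 ==> 2*c + (5/4)*s != -57/4)))
Before cnt := z: (z > -5 || 3*s == 3) && (2*z == 12 || (4*w != 4*c - 7 ==> 4*c > -13) || ((2*c <= z - 13 ==> 2*c < -14) && (c <= s - 13 ==> 2*c + (5/4)*s != -57/4)))
Answer: WP = (z > -5 || 3*s == 3) && (2*z == 12 || (4*w != 4*c - 7 ==> 4*c > -13) || ((2*c <= z - 13 ==> 2*c < -14) && (c <= s - 13 ==> 2*c + (5/4)*s != -57/4)))


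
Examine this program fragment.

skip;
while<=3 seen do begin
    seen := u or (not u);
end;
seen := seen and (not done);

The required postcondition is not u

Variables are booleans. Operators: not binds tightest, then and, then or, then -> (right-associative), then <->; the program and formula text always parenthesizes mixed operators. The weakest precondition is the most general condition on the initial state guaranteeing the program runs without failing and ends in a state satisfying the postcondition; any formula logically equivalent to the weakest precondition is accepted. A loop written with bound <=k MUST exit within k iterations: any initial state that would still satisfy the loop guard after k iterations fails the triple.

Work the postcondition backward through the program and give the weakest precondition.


Working backward. After the program, not u must hold.
Before seen := seen and (not done): not u
Before the loop (bound <=3), unroll the exhaustion recursion (WP_0 = exit-now case; WP_j = one more guarded iteration, up to j = 3):
  WP_0: (not seen) and (not u)
  WP_1: (not seen) and ((not seen) -> (not u))
  WP_2: (not seen) and ((not seen) -> (not u))
  WP_3: (not seen) and ((not seen) -> (not u))
So before the loop: (not seen) and ((not seen) -> (not u))
Before skip: (not seen) and ((not seen) -> (not u))
Answer: WP = (not seen) and ((not seen) -> (not u))


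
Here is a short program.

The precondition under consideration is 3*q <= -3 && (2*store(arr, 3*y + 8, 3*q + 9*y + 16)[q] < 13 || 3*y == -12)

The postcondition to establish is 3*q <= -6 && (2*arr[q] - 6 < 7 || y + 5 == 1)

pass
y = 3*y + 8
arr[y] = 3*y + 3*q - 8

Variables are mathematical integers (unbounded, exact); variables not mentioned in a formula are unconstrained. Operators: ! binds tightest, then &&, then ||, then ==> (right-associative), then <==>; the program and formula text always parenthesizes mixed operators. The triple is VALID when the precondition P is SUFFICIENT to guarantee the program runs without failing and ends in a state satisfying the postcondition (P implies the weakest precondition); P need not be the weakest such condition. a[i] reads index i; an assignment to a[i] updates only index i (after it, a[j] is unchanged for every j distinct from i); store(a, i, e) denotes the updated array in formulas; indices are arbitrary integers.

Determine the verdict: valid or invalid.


Working backward. After the program, the postcondition 3*q <= -6 && (2*arr[q] - 6 < 7 || y + 5 == 1) must hold; in canonical form it is 3*q <= -6 && (2*arr[q] < 13 || y == -4).
Before arr[y] := 3*y + 3*q - 8: 3*q <= -6 && (2*store(arr, y, 3*q + 3*y - 8)[q] < 13 || y == -4)
Before y := 3*y + 8: 3*q <= -6 && (2*store(arr, 3*y + 8, 3*q + 9*y + 16)[q] < 13 || 3*y == -12)
Before skip: 3*q <= -6 && (2*store(arr, 3*y + 8, 3*q + 9*y + 16)[q] < 13 || 3*y == -12)
The weakest precondition is 3*q <= -6 && (2*store(arr, 3*y + 8, 3*q + 9*y + 16)[q] < 13 || 3*y == -12).
Check whether 3*q <= -3 && (2*store(arr, 3*y + 8, 3*q + 9*y + 16)[q] < 13 || 3*y == -12) implies it.
Countermodel: at the initial state arr = {[-4] = 2, [-1] = 0, elsewhere 2}, q = -1, y = -4, the precondition holds but the weakest precondition fails.
Answer: invalid


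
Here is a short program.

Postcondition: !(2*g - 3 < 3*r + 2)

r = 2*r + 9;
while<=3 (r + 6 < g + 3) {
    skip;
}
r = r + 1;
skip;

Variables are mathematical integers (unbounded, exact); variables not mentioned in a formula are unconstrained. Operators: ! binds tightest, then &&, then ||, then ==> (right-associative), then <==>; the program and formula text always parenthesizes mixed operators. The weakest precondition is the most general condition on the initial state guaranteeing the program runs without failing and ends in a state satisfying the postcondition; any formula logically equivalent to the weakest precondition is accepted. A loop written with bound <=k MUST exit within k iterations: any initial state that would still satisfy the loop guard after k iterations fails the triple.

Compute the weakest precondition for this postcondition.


Working backward. After the program, the postcondition !(2*g - 3 < 3*r + 2) must hold; in canonical form it is !(2*g < 3*r + 5).
Before skip: !(2*g < 3*r + 5)
Before r := r + 1: !(2*g < 3*r + 8)
Before the loop (bound <=3), unroll the exhaustion recursion (WP_0 = exit-now case; WP_j = one more guarded iteration, up to j = 3):
  WP_0: (!(r < g - 3)) && (!(2*g < 3*r + 8))
  WP_1: (r < g - 3 ==> ((!(r < g - 3)) && (!(2*g < 3*r + 8)))) && ((!(r < g - 3)) ==> (!(2*g < 3*r + 8)))
  WP_2: (r < g - 3 ==> ((r < g - 3 ==> ((!(r < g - 3)) && (!(2*g < 3*r + 8)))) && ((!(r < g - 3)) ==> (!(2*g < 3*r + 8))))) && ((!(r < g - 3)) ==> (!(2*g < 3*r + 8)))
  WP_3: (r < g - 3 ==> ((r < g - 3 ==> ((r < g - 3 ==> ((!(r < g - 3)) && (!(2*g < 3*r + 8)))) && ((!(r < g - 3)) ==> (!(2*g < 3*r + 8))))) && ((!(r < g - 3)) ==> (!(2*g < 3*r + 8))))) && ((!(r < g - 3)) ==> (!(2*g < 3*r + 8)))
So before the loop: (r < g - 3 ==> ((r < g - 3 ==> ((r < g - 3 ==> ((!(r < g - 3)) && (!(2*g < 3*r + 8)))) && ((!(r < g - 3)) ==> (!(2*g < 3*r + 8))))) && ((!(r < g - 3)) ==> (!(2*g < 3*r + 8))))) && ((!(r < g - 3)) ==> (!(2*g < 3*r + 8)))
Before r := 2*r + 9: (2*r < g - 12 ==> ((2*r < g - 12 ==> ((2*r < g - 12 ==> ((!(2*r < g - 12)) && (!(2*g < 6*r + 35)))) && ((!(2*r < g - 12)) ==> (!(2*g < 6*r + 35))))) && ((!(2*r < g - 12)) ==> (!(2*g < 6*r + 35))))) && ((!(2*r < g - 12)) ==> (!(2*g < 6*r + 35)))
Answer: WP = (2*r < g - 12 ==> ((2*r < g - 12 ==> ((2*r < g - 12 ==> ((!(2*r < g - 12)) && (!(2*g < 6*r + 35)))) && ((!(2*r < g - 12)) ==> (!(2*g < 6*r + 35))))) && ((!(2*r < g - 12)) ==> (!(2*g < 6*r + 35))))) && ((!(2*r < g - 12)) ==> (!(2*g < 6*r + 35)))


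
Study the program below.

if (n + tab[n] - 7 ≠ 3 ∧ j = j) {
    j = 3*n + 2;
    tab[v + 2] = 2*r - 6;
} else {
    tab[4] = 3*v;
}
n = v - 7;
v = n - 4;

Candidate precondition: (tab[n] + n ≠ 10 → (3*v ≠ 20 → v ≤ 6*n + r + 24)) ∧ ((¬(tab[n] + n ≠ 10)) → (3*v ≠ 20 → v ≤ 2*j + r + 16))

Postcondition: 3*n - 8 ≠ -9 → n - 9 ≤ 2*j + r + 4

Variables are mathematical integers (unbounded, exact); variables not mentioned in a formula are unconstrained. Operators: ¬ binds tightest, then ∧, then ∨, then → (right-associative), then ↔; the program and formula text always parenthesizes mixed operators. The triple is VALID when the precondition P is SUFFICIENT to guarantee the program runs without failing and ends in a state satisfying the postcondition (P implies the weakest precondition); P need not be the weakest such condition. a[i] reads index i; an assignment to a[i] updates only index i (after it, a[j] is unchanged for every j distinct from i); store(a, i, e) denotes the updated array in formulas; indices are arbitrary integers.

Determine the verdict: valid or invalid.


Working backward. After the program, the postcondition 3*n - 8 ≠ -9 → n - 9 ≤ 2*j + r + 4 must hold; in canonical form it is 3*n ≠ -1 → n ≤ 2*j + r + 13.
Before v := n - 4: 3*n ≠ -1 → n ≤ 2*j + r + 13
Before n := v - 7: 3*v ≠ 20 → v ≤ 2*j + r + 20
Then branch requires 3*v ≠ 20 → v ≤ 6*n + r + 24; else branch requires 3*v ≠ 20 → v ≤ 2*j + r + 20.
Before the if: (tab[n] + n ≠ 10 → (3*v ≠ 20 → v ≤ 6*n + r + 24)) ∧ ((¬(tab[n] + n ≠ 10)) → (3*v ≠ 20 → v ≤ 2*j + r + 20))
The weakest precondition is (tab[n] + n ≠ 10 → (3*v ≠ 20 → v ≤ 6*n + r + 24)) ∧ ((¬(tab[n] + n ≠ 10)) → (3*v ≠ 20 → v ≤ 2*j + r + 20)).
Check whether (tab[n] + n ≠ 10 → (3*v ≠ 20 → v ≤ 6*n + r + 24)) ∧ ((¬(tab[n] + n ≠ 10)) → (3*v ≠ 20 → v ≤ 2*j + r + 16)) implies it.
Every state satisfying the precondition satisfies the weakest precondition: the implication holds.
Answer: valid


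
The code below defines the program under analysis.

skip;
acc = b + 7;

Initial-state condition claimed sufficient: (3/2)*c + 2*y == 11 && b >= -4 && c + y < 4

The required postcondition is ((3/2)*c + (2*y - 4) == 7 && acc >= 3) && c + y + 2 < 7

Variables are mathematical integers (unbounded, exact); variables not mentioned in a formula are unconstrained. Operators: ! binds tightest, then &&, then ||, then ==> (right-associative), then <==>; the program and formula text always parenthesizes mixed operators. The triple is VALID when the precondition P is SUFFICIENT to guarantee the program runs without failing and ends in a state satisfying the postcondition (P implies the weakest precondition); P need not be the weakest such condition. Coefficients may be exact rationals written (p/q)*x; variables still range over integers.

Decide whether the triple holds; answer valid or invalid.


Working backward. After the program, the postcondition ((3/2)*c + (2*y - 4) == 7 && acc >= 3) && c + y + 2 < 7 must hold; in canonical form it is (3/2)*c + 2*y == 11 && acc >= 3 && c + y < 5.
Before acc := b + 7: (3/2)*c + 2*y == 11 && b >= -4 && c + y < 5
Before skip: (3/2)*c + 2*y == 11 && b >= -4 && c + y < 5
The weakest precondition is (3/2)*c + 2*y == 11 && b >= -4 && c + y < 5.
Check whether (3/2)*c + 2*y == 11 && b >= -4 && c + y < 4 implies it.
Every state satisfying the precondition satisfies the weakest precondition: the implication holds.
Answer: valid


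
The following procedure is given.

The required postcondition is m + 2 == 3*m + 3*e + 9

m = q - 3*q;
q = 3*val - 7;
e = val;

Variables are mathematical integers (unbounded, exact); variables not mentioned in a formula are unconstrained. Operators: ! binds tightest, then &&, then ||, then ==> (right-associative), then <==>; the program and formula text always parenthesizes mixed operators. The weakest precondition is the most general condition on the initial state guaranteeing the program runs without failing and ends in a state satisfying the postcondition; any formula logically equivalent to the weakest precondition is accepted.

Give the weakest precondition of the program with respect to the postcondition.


Working backward. After the program, the postcondition m + 2 == 3*m + 3*e + 9 must hold; in canonical form it is 3*e + 2*m == -7.
Before e := val: 2*m + 3*val == -7
Before q := 3*val - 7: 2*m + 3*val == -7
Before m := q - 3*q: 3*val == 4*q - 7
Answer: WP = 3*val == 4*q - 7


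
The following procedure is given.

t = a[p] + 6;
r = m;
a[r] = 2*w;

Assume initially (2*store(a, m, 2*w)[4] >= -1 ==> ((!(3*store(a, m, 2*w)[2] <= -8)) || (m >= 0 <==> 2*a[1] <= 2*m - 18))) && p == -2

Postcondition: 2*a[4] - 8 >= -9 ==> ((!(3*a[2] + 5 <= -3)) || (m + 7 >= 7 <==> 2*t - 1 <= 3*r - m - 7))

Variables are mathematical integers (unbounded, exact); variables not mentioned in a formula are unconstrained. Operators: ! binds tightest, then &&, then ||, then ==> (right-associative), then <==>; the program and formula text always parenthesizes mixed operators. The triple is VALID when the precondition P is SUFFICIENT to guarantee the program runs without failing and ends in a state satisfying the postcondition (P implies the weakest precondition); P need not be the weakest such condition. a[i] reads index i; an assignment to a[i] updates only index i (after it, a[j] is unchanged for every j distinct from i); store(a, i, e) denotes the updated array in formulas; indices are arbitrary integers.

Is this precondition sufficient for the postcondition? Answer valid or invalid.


Working backward. After the program, the postcondition 2*a[4] - 8 >= -9 ==> ((!(3*a[2] + 5 <= -3)) || (m + 7 >= 7 <==> 2*t - 1 <= 3*r - m - 7)) must hold; in canonical form it is 2*a[4] >= -1 ==> ((!(3*a[2] <= -8)) || (m >= 0 <==> m + 2*t <= 3*r - 6)).
Before a[r] := 2*w: 2*store(a, r, 2*w)[4] >= -1 ==> ((!(3*store(a, r, 2*w)[2] <= -8)) || (m >= 0 <==> m + 2*t <= 3*r - 6))
Before r := m: 2*store(a, m, 2*w)[4] >= -1 ==> ((!(3*store(a, m, 2*w)[2] <= -8)) || (m >= 0 <==> 2*t <= 2*m - 6))
Before t := a[p] + 6: 2*store(a, m, 2*w)[4] >= -1 ==> ((!(3*store(a, m, 2*w)[2] <= -8)) || (m >= 0 <==> 2*a[p] <= 2*m - 18))
The weakest precondition is 2*store(a, m, 2*w)[4] >= -1 ==> ((!(3*store(a, m, 2*w)[2] <= -8)) || (m >= 0 <==> 2*a[p] <= 2*m - 18)).
Check whether (2*store(a, m, 2*w)[4] >= -1 ==> ((!(3*store(a, m, 2*w)[2] <= -8)) || (m >= 0 <==> 2*a[1] <= 2*m - 18))) && p == -2 implies it.
Countermodel: at the initial state a = {[-2] = 6516, [1] = -6, [2] = -3, [3] = 5, [4] = 15521, elsewhere 5}, m = 3, p = -2, w = 0, the precondition holds but the weakest precondition fails.
Answer: invalid


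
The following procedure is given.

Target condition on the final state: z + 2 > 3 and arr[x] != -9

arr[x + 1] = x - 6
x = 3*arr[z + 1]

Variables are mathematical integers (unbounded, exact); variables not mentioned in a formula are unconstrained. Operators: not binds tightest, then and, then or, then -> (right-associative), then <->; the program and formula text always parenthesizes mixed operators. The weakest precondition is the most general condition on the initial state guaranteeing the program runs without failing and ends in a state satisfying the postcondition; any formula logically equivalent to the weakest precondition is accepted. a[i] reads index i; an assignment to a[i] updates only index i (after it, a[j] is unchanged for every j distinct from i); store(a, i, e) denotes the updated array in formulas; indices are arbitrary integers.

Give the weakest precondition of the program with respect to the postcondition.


Working backward. After the program, the postcondition z + 2 > 3 and arr[x] != -9 must hold; in canonical form it is z > 1 and arr[x] != -9.
Before x := 3*arr[z + 1]: z > 1 and arr[3*arr[z + 1]] != -9
Before arr[x + 1] := x - 6: z > 1 and store(arr, x + 1, x - 6)[3*store(arr, x + 1, x - 6)[z + 1]] != -9
Answer: WP = z > 1 and store(arr, x + 1, x - 6)[3*store(arr, x + 1, x - 6)[z + 1]] != -9


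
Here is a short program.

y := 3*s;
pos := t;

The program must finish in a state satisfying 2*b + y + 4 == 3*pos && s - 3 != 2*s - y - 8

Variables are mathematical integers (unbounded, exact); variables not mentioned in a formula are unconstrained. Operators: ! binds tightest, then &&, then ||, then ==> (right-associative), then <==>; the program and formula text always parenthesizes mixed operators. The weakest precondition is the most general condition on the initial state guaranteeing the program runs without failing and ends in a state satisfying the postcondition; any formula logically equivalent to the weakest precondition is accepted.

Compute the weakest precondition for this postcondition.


Working backward. After the program, the postcondition 2*b + y + 4 == 3*pos && s - 3 != 2*s - y - 8 must hold; in canonical form it is 2*b + y == 3*pos - 4 && y != s - 5.
Before pos := t: 2*b + y == 3*t - 4 && y != s - 5
Before y := 3*s: 2*b + 3*s == 3*t - 4 && 2*s != -5
Answer: WP = 2*b + 3*s == 3*t - 4 && 2*s != -5


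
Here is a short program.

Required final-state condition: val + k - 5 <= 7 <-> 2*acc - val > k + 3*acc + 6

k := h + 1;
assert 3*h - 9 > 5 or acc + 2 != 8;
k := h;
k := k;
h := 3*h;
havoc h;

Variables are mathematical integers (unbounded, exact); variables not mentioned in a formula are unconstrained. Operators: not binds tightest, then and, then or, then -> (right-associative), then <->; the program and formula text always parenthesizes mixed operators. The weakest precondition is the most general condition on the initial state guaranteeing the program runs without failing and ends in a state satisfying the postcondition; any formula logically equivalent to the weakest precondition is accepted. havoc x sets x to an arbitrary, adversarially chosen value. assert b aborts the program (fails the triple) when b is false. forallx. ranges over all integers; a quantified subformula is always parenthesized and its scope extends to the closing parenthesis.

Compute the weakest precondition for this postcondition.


Working backward. After the program, the postcondition val + k - 5 <= 7 <-> 2*acc - val > k + 3*acc + 6 must hold; in canonical form it is k + val <= 12 <-> acc + k + val < -6.
Before havoc h: k + val <= 12 <-> acc + k + val < -6
Before h := 3*h: k + val <= 12 <-> acc + k + val < -6
Before k := k: k + val <= 12 <-> acc + k + val < -6
Before k := h: h + val <= 12 <-> acc + h + val < -6
Before assert 3*h - 9 > 5 or acc + 2 != 8: (3*h > 14 or acc != 6) and (h + val <= 12 <-> acc + h + val < -6)
Before k := h + 1: (3*h > 14 or acc != 6) and (h + val <= 12 <-> acc + h + val < -6)
Answer: WP = (3*h > 14 or acc != 6) and (h + val <= 12 <-> acc + h + val < -6)


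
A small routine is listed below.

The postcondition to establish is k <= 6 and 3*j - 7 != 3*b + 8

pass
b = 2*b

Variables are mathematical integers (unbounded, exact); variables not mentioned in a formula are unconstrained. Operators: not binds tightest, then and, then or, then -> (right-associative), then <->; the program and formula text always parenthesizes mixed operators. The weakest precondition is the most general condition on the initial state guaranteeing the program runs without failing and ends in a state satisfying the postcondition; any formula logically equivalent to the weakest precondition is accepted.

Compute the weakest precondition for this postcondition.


Working backward. After the program, the postcondition k <= 6 and 3*j - 7 != 3*b + 8 must hold; in canonical form it is k <= 6 and 3*j != 3*b + 15.
Before b := 2*b: k <= 6 and 3*j != 6*b + 15
Before skip: k <= 6 and 3*j != 6*b + 15
Answer: WP = k <= 6 and 3*j != 6*b + 15
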